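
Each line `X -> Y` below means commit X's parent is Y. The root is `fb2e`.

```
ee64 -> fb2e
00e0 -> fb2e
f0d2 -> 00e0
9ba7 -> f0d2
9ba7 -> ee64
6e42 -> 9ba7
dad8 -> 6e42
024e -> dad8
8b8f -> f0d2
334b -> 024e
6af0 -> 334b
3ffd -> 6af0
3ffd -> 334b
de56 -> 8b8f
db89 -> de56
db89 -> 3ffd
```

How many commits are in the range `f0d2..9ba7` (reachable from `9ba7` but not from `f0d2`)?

Reachable from 9ba7: {00e0, 9ba7, ee64, f0d2, fb2e}.
Reachable from f0d2: {00e0, f0d2, fb2e}.
In 9ba7's history but not f0d2's: {9ba7, ee64} — 2 commits.

2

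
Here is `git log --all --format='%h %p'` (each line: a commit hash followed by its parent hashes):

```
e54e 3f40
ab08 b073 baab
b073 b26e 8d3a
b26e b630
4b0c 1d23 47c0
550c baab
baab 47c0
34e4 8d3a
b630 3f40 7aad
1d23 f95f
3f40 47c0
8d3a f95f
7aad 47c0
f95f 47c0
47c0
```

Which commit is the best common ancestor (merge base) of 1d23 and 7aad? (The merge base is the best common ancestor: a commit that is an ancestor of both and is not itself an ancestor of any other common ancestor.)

47c0

Ancestors of 1d23: {1d23, 47c0, f95f}.
Ancestors of 7aad: {47c0, 7aad}.
Common ancestors: {47c0}.
The only common ancestor is 47c0, so it is the merge base.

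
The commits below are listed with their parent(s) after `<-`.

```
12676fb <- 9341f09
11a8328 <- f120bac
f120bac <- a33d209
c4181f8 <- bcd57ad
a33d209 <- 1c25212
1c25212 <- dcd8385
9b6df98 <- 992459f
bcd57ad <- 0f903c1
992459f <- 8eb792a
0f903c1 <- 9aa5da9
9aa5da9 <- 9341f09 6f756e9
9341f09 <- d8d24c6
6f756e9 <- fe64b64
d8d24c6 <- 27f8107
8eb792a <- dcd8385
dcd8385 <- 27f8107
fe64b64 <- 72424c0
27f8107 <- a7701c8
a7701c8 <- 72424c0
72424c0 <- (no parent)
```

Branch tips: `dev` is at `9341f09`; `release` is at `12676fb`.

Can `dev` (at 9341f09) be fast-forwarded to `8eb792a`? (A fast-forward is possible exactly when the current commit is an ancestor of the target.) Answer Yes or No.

A fast-forward from 9341f09 to 8eb792a is possible iff 9341f09 is an ancestor of 8eb792a.
Ancestors of 8eb792a: {27f8107, 72424c0, 8eb792a, a7701c8, dcd8385}.
9341f09 is not among them, so fast-forward is not possible.

No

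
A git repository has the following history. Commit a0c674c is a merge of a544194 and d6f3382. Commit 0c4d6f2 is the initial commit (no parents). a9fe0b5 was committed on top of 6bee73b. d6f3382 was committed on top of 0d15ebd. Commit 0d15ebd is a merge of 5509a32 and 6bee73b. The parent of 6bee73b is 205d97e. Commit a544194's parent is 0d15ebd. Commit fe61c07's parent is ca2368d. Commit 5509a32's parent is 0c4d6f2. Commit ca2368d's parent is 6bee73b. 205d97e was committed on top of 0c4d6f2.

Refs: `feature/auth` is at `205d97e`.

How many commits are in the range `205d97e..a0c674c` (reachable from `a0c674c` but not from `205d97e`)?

Reachable from a0c674c: {0c4d6f2, 0d15ebd, 205d97e, 5509a32, 6bee73b, a0c674c, a544194, d6f3382}.
Reachable from 205d97e: {0c4d6f2, 205d97e}.
In a0c674c's history but not 205d97e's: {0d15ebd, 5509a32, 6bee73b, a0c674c, a544194, d6f3382} — 6 commits.

6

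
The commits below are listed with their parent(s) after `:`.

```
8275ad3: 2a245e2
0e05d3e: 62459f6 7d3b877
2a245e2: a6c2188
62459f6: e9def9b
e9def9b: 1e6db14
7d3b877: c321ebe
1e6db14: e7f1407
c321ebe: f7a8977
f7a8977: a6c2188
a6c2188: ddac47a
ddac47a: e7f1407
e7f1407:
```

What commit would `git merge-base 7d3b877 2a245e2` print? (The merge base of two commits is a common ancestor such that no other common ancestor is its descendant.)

Ancestors of 7d3b877: {7d3b877, a6c2188, c321ebe, ddac47a, e7f1407, f7a8977}.
Ancestors of 2a245e2: {2a245e2, a6c2188, ddac47a, e7f1407}.
Common ancestors: {a6c2188, ddac47a, e7f1407}.
Among these, a6c2188 is not an ancestor of any other common ancestor — it is the merge base.

a6c2188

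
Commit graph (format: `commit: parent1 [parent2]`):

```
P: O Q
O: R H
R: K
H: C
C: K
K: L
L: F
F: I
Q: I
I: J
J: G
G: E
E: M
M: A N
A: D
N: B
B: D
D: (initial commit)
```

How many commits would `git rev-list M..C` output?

Reachable from C: {A, B, C, D, E, F, G, I, J, K, L, M, N}.
Reachable from M: {A, B, D, M, N}.
In C's history but not M's: {C, E, F, G, I, J, K, L} — 8 commits.

8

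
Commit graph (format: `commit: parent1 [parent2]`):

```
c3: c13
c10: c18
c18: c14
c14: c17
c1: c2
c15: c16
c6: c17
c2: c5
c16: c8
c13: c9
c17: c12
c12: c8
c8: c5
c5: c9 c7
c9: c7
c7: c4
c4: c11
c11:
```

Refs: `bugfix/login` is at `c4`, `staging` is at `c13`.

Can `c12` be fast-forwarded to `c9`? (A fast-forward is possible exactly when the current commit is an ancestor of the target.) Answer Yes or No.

A fast-forward from c12 to c9 is possible iff c12 is an ancestor of c9.
Ancestors of c9: {c11, c4, c7, c9}.
c12 is not among them, so fast-forward is not possible.

No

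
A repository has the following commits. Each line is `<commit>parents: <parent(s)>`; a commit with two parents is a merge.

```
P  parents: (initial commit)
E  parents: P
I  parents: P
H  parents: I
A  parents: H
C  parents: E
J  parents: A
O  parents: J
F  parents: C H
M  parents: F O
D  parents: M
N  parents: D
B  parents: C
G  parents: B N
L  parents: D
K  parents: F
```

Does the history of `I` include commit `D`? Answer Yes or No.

Ancestors of I: {I, P}.
D is not in that set, so it is not an ancestor of I.

No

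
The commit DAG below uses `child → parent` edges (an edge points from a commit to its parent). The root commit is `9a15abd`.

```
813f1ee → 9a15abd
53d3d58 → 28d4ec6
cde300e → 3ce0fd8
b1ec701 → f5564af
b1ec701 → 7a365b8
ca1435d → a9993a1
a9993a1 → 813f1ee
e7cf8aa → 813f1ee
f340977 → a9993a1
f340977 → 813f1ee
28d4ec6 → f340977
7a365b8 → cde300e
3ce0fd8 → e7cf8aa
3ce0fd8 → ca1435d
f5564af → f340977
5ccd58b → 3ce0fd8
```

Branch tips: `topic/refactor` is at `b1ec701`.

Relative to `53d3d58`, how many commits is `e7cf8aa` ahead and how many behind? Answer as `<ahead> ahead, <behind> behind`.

Reachable from e7cf8aa: {813f1ee, 9a15abd, e7cf8aa}.
Reachable from 53d3d58: {28d4ec6, 53d3d58, 813f1ee, 9a15abd, a9993a1, f340977}.
Only in e7cf8aa's history (ahead): {e7cf8aa} — 1.
Only in 53d3d58's history (behind): {28d4ec6, 53d3d58, a9993a1, f340977} — 4.

1 ahead, 4 behind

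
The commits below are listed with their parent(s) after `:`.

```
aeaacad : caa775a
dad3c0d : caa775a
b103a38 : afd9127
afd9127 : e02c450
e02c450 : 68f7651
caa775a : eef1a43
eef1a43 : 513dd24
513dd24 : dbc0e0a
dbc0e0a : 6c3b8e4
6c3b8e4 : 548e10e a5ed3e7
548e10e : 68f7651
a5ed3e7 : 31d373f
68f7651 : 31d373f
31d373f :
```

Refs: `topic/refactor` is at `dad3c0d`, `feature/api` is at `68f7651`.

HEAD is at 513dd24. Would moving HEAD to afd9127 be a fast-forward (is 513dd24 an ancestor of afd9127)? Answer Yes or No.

A fast-forward from 513dd24 to afd9127 is possible iff 513dd24 is an ancestor of afd9127.
Ancestors of afd9127: {31d373f, 68f7651, afd9127, e02c450}.
513dd24 is not among them, so fast-forward is not possible.

No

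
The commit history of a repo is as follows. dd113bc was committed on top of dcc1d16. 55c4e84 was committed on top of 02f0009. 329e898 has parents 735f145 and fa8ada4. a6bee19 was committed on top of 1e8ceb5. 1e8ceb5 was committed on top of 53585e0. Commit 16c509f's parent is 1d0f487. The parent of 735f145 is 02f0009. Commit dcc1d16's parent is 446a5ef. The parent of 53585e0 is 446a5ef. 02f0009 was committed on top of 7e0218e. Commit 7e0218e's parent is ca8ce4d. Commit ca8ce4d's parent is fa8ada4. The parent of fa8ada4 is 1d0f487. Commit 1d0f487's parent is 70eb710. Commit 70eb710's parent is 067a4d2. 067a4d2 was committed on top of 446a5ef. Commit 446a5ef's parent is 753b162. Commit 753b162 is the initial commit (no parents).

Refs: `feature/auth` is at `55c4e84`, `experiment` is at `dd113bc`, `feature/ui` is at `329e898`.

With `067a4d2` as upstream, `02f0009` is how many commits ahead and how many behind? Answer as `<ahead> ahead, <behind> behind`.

6 ahead, 0 behind

Reachable from 02f0009: {02f0009, 067a4d2, 1d0f487, 446a5ef, 70eb710, 753b162, 7e0218e, ca8ce4d, fa8ada4}.
Reachable from 067a4d2: {067a4d2, 446a5ef, 753b162}.
Only in 02f0009's history (ahead): {02f0009, 1d0f487, 70eb710, 7e0218e, ca8ce4d, fa8ada4} — 6.
Only in 067a4d2's history (behind): {} — 0.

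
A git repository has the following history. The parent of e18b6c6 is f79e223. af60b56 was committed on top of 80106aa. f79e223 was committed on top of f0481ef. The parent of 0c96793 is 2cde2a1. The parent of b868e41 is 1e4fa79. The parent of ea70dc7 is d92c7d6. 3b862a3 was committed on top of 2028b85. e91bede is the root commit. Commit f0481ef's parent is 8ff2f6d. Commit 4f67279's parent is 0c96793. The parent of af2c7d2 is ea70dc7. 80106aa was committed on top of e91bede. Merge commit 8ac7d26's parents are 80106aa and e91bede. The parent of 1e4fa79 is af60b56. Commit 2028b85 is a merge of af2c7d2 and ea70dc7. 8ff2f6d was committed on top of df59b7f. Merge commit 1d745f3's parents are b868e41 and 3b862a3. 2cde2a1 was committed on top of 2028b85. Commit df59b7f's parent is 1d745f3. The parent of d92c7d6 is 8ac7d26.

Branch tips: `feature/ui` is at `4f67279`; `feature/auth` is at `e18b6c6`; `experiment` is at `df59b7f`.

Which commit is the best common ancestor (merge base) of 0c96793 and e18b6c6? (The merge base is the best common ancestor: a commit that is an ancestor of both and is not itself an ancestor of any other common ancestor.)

2028b85

Ancestors of 0c96793: {0c96793, 2028b85, 2cde2a1, 80106aa, 8ac7d26, af2c7d2, d92c7d6, e91bede, ea70dc7}.
Ancestors of e18b6c6: {1d745f3, 1e4fa79, 2028b85, 3b862a3, 80106aa, 8ac7d26, 8ff2f6d, af2c7d2, af60b56, b868e41, d92c7d6, df59b7f, e18b6c6, e91bede, ea70dc7, f0481ef, f79e223}.
Common ancestors: {2028b85, 80106aa, 8ac7d26, af2c7d2, d92c7d6, e91bede, ea70dc7}.
Among these, 2028b85 is not an ancestor of any other common ancestor — it is the merge base.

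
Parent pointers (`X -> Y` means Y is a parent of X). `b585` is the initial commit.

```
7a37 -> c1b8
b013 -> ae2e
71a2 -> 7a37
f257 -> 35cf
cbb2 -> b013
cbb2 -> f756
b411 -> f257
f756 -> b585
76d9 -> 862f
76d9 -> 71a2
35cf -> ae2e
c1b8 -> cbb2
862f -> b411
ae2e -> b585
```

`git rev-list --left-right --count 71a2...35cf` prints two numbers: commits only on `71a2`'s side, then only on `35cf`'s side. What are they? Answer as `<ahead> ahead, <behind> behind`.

6 ahead, 1 behind

Reachable from 71a2: {71a2, 7a37, ae2e, b013, b585, c1b8, cbb2, f756}.
Reachable from 35cf: {35cf, ae2e, b585}.
Only in 71a2's history (ahead): {71a2, 7a37, b013, c1b8, cbb2, f756} — 6.
Only in 35cf's history (behind): {35cf} — 1.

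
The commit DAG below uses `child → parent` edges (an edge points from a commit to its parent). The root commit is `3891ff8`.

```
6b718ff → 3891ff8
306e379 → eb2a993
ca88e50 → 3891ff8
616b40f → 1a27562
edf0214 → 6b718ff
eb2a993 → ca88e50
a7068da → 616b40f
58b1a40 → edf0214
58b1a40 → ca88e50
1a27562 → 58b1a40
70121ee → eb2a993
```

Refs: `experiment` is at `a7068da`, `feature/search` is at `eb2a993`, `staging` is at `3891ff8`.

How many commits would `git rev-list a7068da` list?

Walking parent pointers from a7068da: reachable set = {1a27562, 3891ff8, 58b1a40, 616b40f, 6b718ff, a7068da, ca88e50, edf0214}.
That is 8 commits.

8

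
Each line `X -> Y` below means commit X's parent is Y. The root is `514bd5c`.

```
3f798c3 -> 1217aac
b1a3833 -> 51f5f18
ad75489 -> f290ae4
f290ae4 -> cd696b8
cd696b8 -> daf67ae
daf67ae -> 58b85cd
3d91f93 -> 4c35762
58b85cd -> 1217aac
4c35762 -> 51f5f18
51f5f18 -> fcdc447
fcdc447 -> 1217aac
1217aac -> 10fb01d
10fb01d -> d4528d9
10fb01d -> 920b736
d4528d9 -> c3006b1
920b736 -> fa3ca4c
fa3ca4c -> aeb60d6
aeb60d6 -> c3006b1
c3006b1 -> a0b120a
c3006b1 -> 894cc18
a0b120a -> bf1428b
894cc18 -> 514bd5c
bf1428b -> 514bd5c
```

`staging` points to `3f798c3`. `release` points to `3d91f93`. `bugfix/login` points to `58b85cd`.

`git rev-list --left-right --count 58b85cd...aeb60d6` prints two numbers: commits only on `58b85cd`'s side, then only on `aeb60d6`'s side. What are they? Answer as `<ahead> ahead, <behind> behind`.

Reachable from 58b85cd: {10fb01d, 1217aac, 514bd5c, 58b85cd, 894cc18, 920b736, a0b120a, aeb60d6, bf1428b, c3006b1, d4528d9, fa3ca4c}.
Reachable from aeb60d6: {514bd5c, 894cc18, a0b120a, aeb60d6, bf1428b, c3006b1}.
Only in 58b85cd's history (ahead): {10fb01d, 1217aac, 58b85cd, 920b736, d4528d9, fa3ca4c} — 6.
Only in aeb60d6's history (behind): {} — 0.

6 ahead, 0 behind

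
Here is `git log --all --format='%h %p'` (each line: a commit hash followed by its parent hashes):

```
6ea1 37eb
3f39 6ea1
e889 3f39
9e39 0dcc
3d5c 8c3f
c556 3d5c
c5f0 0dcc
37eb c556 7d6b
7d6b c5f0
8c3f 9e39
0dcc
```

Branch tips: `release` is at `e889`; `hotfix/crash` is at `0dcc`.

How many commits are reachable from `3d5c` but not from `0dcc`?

Reachable from 3d5c: {0dcc, 3d5c, 8c3f, 9e39}.
Reachable from 0dcc: {0dcc}.
In 3d5c's history but not 0dcc's: {3d5c, 8c3f, 9e39} — 3 commits.

3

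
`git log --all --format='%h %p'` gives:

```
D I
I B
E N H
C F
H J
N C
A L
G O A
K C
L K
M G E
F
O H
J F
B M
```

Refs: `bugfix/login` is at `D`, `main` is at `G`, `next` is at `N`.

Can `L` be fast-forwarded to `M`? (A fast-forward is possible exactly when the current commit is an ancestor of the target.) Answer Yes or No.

A fast-forward from L to M is possible iff L is an ancestor of M.
Ancestors of M: {A, C, E, F, G, H, J, K, L, M, N, O}.
L is among them, so fast-forward is possible.

Yes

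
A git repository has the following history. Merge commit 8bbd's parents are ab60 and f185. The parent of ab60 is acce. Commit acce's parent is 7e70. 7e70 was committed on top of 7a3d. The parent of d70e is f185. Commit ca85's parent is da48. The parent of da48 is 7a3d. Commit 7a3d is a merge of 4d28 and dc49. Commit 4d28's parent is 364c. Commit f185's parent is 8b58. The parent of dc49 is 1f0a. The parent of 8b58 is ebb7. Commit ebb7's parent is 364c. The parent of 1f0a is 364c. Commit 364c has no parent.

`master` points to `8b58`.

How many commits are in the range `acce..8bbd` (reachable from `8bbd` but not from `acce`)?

5

Reachable from 8bbd: {1f0a, 364c, 4d28, 7a3d, 7e70, 8b58, 8bbd, ab60, acce, dc49, ebb7, f185}.
Reachable from acce: {1f0a, 364c, 4d28, 7a3d, 7e70, acce, dc49}.
In 8bbd's history but not acce's: {8b58, 8bbd, ab60, ebb7, f185} — 5 commits.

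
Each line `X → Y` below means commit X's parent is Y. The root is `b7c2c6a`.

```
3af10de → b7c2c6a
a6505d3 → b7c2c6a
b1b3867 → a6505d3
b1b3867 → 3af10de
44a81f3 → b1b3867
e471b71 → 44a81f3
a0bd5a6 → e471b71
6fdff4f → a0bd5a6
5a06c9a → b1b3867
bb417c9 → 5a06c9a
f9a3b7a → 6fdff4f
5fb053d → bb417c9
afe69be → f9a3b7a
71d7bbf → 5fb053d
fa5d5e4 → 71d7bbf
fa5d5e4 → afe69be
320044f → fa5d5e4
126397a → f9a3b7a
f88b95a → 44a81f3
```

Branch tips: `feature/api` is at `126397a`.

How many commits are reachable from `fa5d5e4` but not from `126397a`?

Reachable from fa5d5e4: {3af10de, 44a81f3, 5a06c9a, 5fb053d, 6fdff4f, 71d7bbf, a0bd5a6, a6505d3, afe69be, b1b3867, b7c2c6a, bb417c9, e471b71, f9a3b7a, fa5d5e4}.
Reachable from 126397a: {126397a, 3af10de, 44a81f3, 6fdff4f, a0bd5a6, a6505d3, b1b3867, b7c2c6a, e471b71, f9a3b7a}.
In fa5d5e4's history but not 126397a's: {5a06c9a, 5fb053d, 71d7bbf, afe69be, bb417c9, fa5d5e4} — 6 commits.

6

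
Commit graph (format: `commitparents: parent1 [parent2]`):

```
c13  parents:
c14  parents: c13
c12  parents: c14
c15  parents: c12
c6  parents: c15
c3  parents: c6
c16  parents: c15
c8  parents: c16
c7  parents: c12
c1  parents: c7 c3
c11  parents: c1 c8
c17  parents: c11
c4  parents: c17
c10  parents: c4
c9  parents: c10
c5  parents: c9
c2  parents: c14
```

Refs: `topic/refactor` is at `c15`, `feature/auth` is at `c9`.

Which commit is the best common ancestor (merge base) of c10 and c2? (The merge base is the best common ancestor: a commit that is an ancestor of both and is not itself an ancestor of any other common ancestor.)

Ancestors of c10: {c1, c10, c11, c12, c13, c14, c15, c16, c17, c3, c4, c6, c7, c8}.
Ancestors of c2: {c13, c14, c2}.
Common ancestors: {c13, c14}.
Among these, c14 is not an ancestor of any other common ancestor — it is the merge base.

c14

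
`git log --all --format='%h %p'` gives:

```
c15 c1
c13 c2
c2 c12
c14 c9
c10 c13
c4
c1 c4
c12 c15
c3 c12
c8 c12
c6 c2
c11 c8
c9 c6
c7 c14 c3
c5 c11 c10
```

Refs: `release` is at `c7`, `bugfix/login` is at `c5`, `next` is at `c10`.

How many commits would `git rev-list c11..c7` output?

Reachable from c7: {c1, c12, c14, c15, c2, c3, c4, c6, c7, c9}.
Reachable from c11: {c1, c11, c12, c15, c4, c8}.
In c7's history but not c11's: {c14, c2, c3, c6, c7, c9} — 6 commits.

6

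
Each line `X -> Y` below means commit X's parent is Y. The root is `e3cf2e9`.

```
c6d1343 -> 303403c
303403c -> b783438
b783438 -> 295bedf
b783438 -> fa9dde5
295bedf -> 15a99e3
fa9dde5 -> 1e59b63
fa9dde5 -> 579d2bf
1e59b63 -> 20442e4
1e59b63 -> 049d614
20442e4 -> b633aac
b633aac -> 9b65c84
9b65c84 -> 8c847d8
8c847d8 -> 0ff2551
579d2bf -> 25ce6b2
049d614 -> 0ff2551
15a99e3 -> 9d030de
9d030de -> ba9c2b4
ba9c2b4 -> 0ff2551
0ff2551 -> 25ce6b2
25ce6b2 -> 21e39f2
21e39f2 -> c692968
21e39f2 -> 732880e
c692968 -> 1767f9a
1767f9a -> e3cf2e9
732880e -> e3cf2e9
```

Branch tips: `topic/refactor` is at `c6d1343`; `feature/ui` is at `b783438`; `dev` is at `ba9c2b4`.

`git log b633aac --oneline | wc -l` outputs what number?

Walking parent pointers from b633aac: reachable set = {0ff2551, 1767f9a, 21e39f2, 25ce6b2, 732880e, 8c847d8, 9b65c84, b633aac, c692968, e3cf2e9}.
That is 10 commits.

10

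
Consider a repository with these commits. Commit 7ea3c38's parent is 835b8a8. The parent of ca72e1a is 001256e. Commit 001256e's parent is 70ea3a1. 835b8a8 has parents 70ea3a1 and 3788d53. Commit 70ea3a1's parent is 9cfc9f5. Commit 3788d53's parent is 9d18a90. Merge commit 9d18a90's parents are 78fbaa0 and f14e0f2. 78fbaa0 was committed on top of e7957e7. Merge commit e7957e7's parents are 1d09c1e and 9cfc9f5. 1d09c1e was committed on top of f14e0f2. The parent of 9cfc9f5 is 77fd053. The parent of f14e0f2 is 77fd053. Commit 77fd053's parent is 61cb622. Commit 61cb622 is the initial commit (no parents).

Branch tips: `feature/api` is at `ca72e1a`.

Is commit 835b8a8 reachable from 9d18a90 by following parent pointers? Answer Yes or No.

No

Ancestors of 9d18a90: {1d09c1e, 61cb622, 77fd053, 78fbaa0, 9cfc9f5, 9d18a90, e7957e7, f14e0f2}.
835b8a8 is not in that set, so it is not an ancestor of 9d18a90.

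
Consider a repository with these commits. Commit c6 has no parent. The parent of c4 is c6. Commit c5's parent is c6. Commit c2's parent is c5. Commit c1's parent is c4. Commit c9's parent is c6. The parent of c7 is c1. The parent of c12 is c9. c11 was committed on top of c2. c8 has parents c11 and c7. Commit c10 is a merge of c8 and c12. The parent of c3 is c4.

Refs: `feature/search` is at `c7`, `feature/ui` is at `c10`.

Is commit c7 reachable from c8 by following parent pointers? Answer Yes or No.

Yes

Ancestors of c8 (commits reachable by following parents): {c1, c11, c2, c4, c5, c6, c7, c8}.
c7 is in that set, so it is an ancestor of c8.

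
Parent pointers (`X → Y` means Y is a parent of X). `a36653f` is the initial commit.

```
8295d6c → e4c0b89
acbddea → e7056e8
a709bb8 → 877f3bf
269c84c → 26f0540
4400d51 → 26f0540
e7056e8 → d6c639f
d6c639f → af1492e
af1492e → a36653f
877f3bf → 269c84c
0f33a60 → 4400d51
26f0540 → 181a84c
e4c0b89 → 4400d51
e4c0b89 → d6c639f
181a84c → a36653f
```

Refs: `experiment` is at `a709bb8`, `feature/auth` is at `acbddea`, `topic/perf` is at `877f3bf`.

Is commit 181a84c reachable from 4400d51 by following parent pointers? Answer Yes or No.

Yes

Ancestors of 4400d51 (commits reachable by following parents): {181a84c, 26f0540, 4400d51, a36653f}.
181a84c is in that set, so it is an ancestor of 4400d51.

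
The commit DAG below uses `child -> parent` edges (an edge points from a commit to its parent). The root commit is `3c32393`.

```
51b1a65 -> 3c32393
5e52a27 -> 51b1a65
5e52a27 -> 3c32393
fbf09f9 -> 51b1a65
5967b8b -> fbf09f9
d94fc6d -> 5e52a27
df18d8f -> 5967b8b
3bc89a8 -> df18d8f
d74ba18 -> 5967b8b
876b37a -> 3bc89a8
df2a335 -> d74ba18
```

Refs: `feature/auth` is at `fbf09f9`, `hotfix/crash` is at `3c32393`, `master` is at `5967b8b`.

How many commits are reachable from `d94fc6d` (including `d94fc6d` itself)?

4

Walking parent pointers from d94fc6d: reachable set = {3c32393, 51b1a65, 5e52a27, d94fc6d}.
That is 4 commits.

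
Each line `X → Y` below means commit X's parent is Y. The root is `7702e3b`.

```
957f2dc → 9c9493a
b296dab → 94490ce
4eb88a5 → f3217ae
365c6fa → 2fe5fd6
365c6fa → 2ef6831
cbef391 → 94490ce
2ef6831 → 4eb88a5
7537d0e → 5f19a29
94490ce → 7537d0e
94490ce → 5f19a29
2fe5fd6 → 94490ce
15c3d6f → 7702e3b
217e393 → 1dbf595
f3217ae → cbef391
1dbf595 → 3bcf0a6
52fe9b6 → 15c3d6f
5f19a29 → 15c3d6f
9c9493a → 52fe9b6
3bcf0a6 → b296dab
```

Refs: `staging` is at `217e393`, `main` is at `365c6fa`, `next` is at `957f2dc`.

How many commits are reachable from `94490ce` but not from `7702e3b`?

Reachable from 94490ce: {15c3d6f, 5f19a29, 7537d0e, 7702e3b, 94490ce}.
Reachable from 7702e3b: {7702e3b}.
In 94490ce's history but not 7702e3b's: {15c3d6f, 5f19a29, 7537d0e, 94490ce} — 4 commits.

4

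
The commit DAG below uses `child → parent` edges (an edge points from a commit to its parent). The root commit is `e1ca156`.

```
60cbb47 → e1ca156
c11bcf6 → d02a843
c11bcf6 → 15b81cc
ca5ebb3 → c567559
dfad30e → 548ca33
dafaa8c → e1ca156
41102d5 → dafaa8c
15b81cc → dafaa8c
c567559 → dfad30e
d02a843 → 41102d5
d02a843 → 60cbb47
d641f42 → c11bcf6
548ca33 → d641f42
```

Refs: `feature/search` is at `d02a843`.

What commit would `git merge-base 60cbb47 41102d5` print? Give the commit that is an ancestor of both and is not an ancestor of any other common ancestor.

Ancestors of 60cbb47: {60cbb47, e1ca156}.
Ancestors of 41102d5: {41102d5, dafaa8c, e1ca156}.
Common ancestors: {e1ca156}.
The only common ancestor is e1ca156, so it is the merge base.

e1ca156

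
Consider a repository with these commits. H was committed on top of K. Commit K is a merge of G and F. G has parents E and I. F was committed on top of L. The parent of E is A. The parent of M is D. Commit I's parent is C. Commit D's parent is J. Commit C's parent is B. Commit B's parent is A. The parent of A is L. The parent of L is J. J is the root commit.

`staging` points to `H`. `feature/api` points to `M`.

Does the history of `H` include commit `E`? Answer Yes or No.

Yes

Ancestors of H (commits reachable by following parents): {A, B, C, E, F, G, H, I, J, K, L}.
E is in that set, so it is an ancestor of H.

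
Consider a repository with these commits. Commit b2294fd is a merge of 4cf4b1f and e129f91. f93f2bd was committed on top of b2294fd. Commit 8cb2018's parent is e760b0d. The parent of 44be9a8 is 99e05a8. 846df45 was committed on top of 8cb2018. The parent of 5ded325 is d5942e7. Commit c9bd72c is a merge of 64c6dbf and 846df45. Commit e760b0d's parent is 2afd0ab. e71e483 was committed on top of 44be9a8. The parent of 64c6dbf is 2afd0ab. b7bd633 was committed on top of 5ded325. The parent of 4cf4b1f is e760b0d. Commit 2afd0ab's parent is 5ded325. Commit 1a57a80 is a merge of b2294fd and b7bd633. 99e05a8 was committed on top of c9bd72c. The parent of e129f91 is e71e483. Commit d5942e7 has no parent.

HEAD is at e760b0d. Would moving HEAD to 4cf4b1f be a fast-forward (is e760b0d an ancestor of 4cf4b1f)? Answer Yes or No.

A fast-forward from e760b0d to 4cf4b1f is possible iff e760b0d is an ancestor of 4cf4b1f.
Ancestors of 4cf4b1f: {2afd0ab, 4cf4b1f, 5ded325, d5942e7, e760b0d}.
e760b0d is among them, so fast-forward is possible.

Yes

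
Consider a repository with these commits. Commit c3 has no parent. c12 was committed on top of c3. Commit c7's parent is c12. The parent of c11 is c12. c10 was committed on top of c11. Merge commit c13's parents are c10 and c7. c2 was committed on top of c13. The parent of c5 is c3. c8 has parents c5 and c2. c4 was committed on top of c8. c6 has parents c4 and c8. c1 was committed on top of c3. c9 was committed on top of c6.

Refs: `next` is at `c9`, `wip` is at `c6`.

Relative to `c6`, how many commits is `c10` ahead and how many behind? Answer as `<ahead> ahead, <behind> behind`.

Reachable from c10: {c10, c11, c12, c3}.
Reachable from c6: {c10, c11, c12, c13, c2, c3, c4, c5, c6, c7, c8}.
Only in c10's history (ahead): {} — 0.
Only in c6's history (behind): {c13, c2, c4, c5, c6, c7, c8} — 7.

0 ahead, 7 behind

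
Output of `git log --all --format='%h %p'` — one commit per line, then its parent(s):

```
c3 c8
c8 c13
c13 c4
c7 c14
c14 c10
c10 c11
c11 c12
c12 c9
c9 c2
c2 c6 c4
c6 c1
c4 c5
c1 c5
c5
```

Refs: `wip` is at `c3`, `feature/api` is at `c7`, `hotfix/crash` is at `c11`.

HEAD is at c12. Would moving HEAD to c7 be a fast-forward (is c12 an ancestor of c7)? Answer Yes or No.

Yes

A fast-forward from c12 to c7 is possible iff c12 is an ancestor of c7.
Ancestors of c7: {c1, c10, c11, c12, c14, c2, c4, c5, c6, c7, c9}.
c12 is among them, so fast-forward is possible.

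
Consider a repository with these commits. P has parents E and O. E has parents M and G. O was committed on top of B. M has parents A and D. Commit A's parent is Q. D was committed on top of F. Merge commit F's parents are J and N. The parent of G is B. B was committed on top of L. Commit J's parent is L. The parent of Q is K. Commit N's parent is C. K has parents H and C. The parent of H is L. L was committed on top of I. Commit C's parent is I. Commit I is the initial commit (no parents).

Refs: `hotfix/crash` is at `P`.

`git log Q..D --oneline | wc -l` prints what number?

Reachable from D: {C, D, F, I, J, L, N}.
Reachable from Q: {C, H, I, K, L, Q}.
In D's history but not Q's: {D, F, J, N} — 4 commits.

4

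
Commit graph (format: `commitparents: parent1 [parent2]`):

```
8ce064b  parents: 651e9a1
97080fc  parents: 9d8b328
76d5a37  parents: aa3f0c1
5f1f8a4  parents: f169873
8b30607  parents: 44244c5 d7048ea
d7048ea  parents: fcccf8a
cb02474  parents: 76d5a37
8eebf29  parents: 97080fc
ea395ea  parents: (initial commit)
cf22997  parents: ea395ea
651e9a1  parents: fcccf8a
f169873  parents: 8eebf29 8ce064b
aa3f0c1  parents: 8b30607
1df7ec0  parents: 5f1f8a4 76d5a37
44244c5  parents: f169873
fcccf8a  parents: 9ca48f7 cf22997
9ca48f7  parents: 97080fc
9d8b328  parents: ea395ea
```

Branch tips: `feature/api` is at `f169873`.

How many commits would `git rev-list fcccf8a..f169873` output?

Reachable from f169873: {651e9a1, 8ce064b, 8eebf29, 97080fc, 9ca48f7, 9d8b328, cf22997, ea395ea, f169873, fcccf8a}.
Reachable from fcccf8a: {97080fc, 9ca48f7, 9d8b328, cf22997, ea395ea, fcccf8a}.
In f169873's history but not fcccf8a's: {651e9a1, 8ce064b, 8eebf29, f169873} — 4 commits.

4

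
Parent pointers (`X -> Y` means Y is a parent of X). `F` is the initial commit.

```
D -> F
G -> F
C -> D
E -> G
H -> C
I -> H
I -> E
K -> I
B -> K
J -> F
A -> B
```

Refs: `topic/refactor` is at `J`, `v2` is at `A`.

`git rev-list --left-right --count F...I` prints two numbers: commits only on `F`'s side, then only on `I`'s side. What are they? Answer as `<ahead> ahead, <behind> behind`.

0 ahead, 6 behind

Reachable from F: {F}.
Reachable from I: {C, D, E, F, G, H, I}.
Only in F's history (ahead): {} — 0.
Only in I's history (behind): {C, D, E, G, H, I} — 6.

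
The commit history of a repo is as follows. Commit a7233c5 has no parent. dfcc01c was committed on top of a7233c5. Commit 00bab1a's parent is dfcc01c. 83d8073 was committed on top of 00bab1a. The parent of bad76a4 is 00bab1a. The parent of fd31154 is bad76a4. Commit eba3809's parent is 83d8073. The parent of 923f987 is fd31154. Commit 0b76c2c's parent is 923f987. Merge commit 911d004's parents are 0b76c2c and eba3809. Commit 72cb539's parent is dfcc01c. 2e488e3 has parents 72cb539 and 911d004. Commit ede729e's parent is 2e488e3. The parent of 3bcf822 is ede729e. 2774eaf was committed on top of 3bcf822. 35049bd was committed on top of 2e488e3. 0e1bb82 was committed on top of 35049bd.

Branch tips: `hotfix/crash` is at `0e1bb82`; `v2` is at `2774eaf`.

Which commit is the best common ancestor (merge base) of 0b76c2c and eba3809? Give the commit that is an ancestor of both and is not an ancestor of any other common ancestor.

Ancestors of 0b76c2c: {00bab1a, 0b76c2c, 923f987, a7233c5, bad76a4, dfcc01c, fd31154}.
Ancestors of eba3809: {00bab1a, 83d8073, a7233c5, dfcc01c, eba3809}.
Common ancestors: {00bab1a, a7233c5, dfcc01c}.
Among these, 00bab1a is not an ancestor of any other common ancestor — it is the merge base.

00bab1a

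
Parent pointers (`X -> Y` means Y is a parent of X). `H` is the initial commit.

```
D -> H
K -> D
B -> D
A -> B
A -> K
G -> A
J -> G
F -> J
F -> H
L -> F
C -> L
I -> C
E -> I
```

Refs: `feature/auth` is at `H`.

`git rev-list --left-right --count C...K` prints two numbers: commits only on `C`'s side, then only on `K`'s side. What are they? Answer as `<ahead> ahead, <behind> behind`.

Reachable from C: {A, B, C, D, F, G, H, J, K, L}.
Reachable from K: {D, H, K}.
Only in C's history (ahead): {A, B, C, F, G, J, L} — 7.
Only in K's history (behind): {} — 0.

7 ahead, 0 behind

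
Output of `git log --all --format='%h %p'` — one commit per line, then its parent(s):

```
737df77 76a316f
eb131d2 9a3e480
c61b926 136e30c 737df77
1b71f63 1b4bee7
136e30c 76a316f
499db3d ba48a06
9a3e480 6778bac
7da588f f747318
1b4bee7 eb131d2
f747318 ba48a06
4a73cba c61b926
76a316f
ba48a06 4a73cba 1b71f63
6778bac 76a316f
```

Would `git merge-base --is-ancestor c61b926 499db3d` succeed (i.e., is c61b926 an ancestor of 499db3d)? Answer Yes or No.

Yes

Ancestors of 499db3d (commits reachable by following parents): {136e30c, 1b4bee7, 1b71f63, 499db3d, 4a73cba, 6778bac, 737df77, 76a316f, 9a3e480, ba48a06, c61b926, eb131d2}.
c61b926 is in that set, so it is an ancestor of 499db3d.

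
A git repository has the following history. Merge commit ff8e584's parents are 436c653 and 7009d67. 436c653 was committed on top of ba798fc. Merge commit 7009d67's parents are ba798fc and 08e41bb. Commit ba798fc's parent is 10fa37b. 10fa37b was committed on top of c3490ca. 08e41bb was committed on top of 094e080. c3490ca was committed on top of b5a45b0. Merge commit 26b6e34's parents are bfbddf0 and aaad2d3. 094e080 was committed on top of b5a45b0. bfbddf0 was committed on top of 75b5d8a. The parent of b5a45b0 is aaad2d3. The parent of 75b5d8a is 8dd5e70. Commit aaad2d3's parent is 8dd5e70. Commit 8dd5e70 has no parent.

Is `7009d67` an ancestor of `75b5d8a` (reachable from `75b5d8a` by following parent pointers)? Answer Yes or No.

Ancestors of 75b5d8a: {75b5d8a, 8dd5e70}.
7009d67 is not in that set, so it is not an ancestor of 75b5d8a.

No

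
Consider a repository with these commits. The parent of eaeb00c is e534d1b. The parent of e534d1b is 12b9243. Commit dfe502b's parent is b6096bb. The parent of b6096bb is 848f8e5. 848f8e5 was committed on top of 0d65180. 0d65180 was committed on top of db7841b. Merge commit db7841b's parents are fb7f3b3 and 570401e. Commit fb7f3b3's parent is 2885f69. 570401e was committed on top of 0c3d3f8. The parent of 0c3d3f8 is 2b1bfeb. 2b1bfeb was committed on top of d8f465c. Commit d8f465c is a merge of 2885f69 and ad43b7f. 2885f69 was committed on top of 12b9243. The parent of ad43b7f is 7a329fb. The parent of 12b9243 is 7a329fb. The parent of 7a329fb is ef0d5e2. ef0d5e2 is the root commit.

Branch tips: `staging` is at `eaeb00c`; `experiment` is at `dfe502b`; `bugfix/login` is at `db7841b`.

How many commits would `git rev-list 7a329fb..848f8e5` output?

Reachable from 848f8e5: {0c3d3f8, 0d65180, 12b9243, 2885f69, 2b1bfeb, 570401e, 7a329fb, 848f8e5, ad43b7f, d8f465c, db7841b, ef0d5e2, fb7f3b3}.
Reachable from 7a329fb: {7a329fb, ef0d5e2}.
In 848f8e5's history but not 7a329fb's: {0c3d3f8, 0d65180, 12b9243, 2885f69, 2b1bfeb, 570401e, 848f8e5, ad43b7f, d8f465c, db7841b, fb7f3b3} — 11 commits.

11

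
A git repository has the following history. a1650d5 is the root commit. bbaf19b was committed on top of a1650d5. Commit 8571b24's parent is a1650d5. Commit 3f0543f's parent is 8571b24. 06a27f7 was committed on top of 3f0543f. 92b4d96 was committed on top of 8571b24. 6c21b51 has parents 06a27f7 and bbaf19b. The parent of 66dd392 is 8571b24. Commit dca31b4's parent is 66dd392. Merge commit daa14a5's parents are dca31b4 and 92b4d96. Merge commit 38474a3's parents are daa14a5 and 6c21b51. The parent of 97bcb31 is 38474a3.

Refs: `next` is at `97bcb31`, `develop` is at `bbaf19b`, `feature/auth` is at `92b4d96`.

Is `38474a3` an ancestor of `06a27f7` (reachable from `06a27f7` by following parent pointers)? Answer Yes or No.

Ancestors of 06a27f7: {06a27f7, 3f0543f, 8571b24, a1650d5}.
38474a3 is not in that set, so it is not an ancestor of 06a27f7.

No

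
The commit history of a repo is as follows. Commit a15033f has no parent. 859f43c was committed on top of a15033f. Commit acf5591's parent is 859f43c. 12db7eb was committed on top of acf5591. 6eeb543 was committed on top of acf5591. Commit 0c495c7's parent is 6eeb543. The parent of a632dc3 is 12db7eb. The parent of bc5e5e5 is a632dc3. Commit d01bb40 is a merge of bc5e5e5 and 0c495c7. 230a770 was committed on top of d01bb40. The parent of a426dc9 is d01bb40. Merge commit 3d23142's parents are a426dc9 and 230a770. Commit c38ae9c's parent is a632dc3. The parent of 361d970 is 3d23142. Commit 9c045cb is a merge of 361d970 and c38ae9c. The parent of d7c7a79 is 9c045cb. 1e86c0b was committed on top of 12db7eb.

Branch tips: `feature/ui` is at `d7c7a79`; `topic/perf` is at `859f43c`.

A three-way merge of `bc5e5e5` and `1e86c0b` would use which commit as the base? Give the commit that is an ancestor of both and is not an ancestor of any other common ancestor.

12db7eb

Ancestors of bc5e5e5: {12db7eb, 859f43c, a15033f, a632dc3, acf5591, bc5e5e5}.
Ancestors of 1e86c0b: {12db7eb, 1e86c0b, 859f43c, a15033f, acf5591}.
Common ancestors: {12db7eb, 859f43c, a15033f, acf5591}.
Among these, 12db7eb is not an ancestor of any other common ancestor — it is the merge base.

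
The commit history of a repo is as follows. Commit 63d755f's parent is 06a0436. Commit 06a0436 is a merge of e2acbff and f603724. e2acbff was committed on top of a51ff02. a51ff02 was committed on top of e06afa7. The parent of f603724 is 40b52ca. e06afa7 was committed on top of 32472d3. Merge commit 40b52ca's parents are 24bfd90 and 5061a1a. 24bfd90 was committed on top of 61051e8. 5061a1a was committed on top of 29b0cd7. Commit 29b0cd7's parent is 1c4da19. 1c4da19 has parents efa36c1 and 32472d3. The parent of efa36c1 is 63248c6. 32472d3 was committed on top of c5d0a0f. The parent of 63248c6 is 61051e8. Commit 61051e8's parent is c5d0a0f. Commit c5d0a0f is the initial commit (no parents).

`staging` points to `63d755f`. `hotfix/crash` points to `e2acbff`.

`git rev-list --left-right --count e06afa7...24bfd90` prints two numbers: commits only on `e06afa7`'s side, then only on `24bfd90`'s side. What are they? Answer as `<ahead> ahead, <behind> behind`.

Reachable from e06afa7: {32472d3, c5d0a0f, e06afa7}.
Reachable from 24bfd90: {24bfd90, 61051e8, c5d0a0f}.
Only in e06afa7's history (ahead): {32472d3, e06afa7} — 2.
Only in 24bfd90's history (behind): {24bfd90, 61051e8} — 2.

2 ahead, 2 behind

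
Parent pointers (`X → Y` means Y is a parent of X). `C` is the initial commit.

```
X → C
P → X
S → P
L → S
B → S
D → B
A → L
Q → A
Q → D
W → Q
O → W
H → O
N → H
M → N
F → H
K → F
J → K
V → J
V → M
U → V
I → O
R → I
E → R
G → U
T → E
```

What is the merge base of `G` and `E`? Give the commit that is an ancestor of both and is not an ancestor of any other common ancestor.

O

Ancestors of G: {A, B, C, D, F, G, H, J, K, L, M, N, O, P, Q, S, U, V, W, X}.
Ancestors of E: {A, B, C, D, E, I, L, O, P, Q, R, S, W, X}.
Common ancestors: {A, B, C, D, L, O, P, Q, S, W, X}.
Among these, O is not an ancestor of any other common ancestor — it is the merge base.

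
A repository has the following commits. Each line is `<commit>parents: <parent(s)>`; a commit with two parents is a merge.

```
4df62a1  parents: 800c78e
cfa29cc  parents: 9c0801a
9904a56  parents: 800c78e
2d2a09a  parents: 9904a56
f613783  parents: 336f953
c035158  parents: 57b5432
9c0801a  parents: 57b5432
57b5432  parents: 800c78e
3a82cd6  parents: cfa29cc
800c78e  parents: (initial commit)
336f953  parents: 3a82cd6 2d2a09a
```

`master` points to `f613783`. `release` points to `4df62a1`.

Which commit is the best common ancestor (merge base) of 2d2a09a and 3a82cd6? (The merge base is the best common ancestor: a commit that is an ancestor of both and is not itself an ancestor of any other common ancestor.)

800c78e

Ancestors of 2d2a09a: {2d2a09a, 800c78e, 9904a56}.
Ancestors of 3a82cd6: {3a82cd6, 57b5432, 800c78e, 9c0801a, cfa29cc}.
Common ancestors: {800c78e}.
The only common ancestor is 800c78e, so it is the merge base.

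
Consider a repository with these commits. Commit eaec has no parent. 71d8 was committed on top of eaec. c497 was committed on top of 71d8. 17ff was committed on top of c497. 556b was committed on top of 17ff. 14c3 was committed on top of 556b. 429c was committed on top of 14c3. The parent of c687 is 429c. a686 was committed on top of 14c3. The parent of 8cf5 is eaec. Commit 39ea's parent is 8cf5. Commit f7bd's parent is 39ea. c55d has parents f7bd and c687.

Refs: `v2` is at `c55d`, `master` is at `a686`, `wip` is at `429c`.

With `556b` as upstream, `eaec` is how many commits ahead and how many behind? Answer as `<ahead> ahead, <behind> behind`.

0 ahead, 4 behind

Reachable from eaec: {eaec}.
Reachable from 556b: {17ff, 556b, 71d8, c497, eaec}.
Only in eaec's history (ahead): {} — 0.
Only in 556b's history (behind): {17ff, 556b, 71d8, c497} — 4.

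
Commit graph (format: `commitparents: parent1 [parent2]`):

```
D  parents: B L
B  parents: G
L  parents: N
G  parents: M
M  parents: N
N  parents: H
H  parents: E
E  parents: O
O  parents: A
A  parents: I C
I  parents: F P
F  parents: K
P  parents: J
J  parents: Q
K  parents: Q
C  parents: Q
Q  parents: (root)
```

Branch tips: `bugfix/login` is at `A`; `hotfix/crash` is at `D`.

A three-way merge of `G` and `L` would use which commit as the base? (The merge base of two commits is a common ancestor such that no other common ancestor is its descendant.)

Ancestors of G: {A, C, E, F, G, H, I, J, K, M, N, O, P, Q}.
Ancestors of L: {A, C, E, F, H, I, J, K, L, N, O, P, Q}.
Common ancestors: {A, C, E, F, H, I, J, K, N, O, P, Q}.
Among these, N is not an ancestor of any other common ancestor — it is the merge base.

N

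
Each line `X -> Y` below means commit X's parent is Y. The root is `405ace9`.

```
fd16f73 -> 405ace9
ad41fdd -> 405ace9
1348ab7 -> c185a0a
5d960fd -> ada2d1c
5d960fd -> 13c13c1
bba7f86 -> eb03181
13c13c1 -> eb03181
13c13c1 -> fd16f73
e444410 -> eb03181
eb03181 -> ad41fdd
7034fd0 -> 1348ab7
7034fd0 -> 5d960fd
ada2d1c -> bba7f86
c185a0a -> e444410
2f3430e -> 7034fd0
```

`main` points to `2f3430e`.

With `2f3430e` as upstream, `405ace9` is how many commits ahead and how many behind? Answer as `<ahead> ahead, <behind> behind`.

Reachable from 405ace9: {405ace9}.
Reachable from 2f3430e: {1348ab7, 13c13c1, 2f3430e, 405ace9, 5d960fd, 7034fd0, ad41fdd, ada2d1c, bba7f86, c185a0a, e444410, eb03181, fd16f73}.
Only in 405ace9's history (ahead): {} — 0.
Only in 2f3430e's history (behind): {1348ab7, 13c13c1, 2f3430e, 5d960fd, 7034fd0, ad41fdd, ada2d1c, bba7f86, c185a0a, e444410, eb03181, fd16f73} — 12.

0 ahead, 12 behind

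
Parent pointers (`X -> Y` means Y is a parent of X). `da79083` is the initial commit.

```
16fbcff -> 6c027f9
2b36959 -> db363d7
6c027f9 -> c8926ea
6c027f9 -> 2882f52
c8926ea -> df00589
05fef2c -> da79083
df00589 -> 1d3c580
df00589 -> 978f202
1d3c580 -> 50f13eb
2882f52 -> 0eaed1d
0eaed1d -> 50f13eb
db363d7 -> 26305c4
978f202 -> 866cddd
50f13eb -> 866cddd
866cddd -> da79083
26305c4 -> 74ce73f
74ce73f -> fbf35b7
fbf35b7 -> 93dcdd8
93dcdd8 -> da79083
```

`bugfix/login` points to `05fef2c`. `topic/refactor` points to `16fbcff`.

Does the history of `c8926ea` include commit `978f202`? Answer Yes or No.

Ancestors of c8926ea (commits reachable by following parents): {1d3c580, 50f13eb, 866cddd, 978f202, c8926ea, da79083, df00589}.
978f202 is in that set, so it is an ancestor of c8926ea.

Yes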